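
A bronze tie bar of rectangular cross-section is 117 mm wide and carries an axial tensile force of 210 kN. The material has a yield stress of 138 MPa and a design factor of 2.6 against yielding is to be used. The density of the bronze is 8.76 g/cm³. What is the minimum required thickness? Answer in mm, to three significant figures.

σ_allow = 138/2.6 = 53.08 MPa.
Required area A = F/σ_allow = 210000/53.08 = 3957 mm².
t = A/w = 3957/117 = 33.82 mm.

t = 33.8 mm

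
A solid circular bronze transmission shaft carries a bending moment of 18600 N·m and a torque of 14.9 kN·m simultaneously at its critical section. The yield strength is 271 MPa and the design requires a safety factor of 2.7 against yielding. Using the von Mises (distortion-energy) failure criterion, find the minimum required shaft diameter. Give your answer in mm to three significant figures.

d = 132 mm

σ_allow = σ_y/n = 271/2.7 = 100.4 MPa.
For a solid shaft σ_b = 32M/(πd³) and τ = 16T/(πd³), so the von Mises stress is σ' = (16/πd³)·√(4M²+3T²).
√(4M²+3T²) = √(4×(1.860×10^7)² + 3×(1.490×10^7)²) = 4.528×10^7 N·mm.
d³ = 16×4.528×10^7/(π×100.4) = 2.297×10^6 mm³.
d = 131.9 mm.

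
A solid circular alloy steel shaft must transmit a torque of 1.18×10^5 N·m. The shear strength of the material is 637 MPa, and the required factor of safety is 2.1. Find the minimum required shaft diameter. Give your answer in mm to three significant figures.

d = 126 mm

Allowable shear stress τ_allow = 637/2.1 = 303.3 MPa.
For a solid shaft τ = 16T/(πd³), so d³ = 16T/(π τ_allow) = 16×1.1800×10^8/(π×303.3) = 1.981×10^6 mm³.
d = (1.981×10^6)^(1/3) = 125.6 mm.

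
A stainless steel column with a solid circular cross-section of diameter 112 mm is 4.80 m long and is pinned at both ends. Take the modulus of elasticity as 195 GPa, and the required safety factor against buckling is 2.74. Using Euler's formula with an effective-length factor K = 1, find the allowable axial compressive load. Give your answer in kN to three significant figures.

I = πd⁴/64 = π×112⁴/64 = 7.724×10^6 mm⁴.
Effective length L_e = KL = 1×4.80 m = 4800 mm.
Euler critical load P_cr = π²EI/L_e² = π²×195000×7.724×10^6/4800² = 645200 N.
P_allow = P_cr/n = 645200/2.74 = 235500 N.

P_allow = 235 kN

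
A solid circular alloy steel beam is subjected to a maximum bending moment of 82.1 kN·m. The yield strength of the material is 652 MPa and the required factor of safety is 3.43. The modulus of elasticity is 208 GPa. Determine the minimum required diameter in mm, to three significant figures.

σ_allow = 652/3.43 = 190.1 MPa.
For a solid circular section σ = 32M/(πd³), so d³ = 32M/(π σ_allow) = 32×8.2100×10^7/(π×190.1) = 4.399×10^6 mm³.
d = 163.9 mm.

d = 164 mm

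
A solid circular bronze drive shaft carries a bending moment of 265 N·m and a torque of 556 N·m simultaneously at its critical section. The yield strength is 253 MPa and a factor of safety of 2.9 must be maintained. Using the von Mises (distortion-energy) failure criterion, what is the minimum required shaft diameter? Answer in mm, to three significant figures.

σ_allow = σ_y/n = 253/2.9 = 87.24 MPa.
For a solid shaft σ_b = 32M/(πd³) and τ = 16T/(πd³), so the von Mises stress is σ' = (16/πd³)·√(4M²+3T²).
√(4M²+3T²) = √(4×(265000)² + 3×(556000)²) = 1.099×10^6 N·mm.
d³ = 16×1.099×10^6/(π×87.24) = 64170 mm³.
d = 40.04 mm.

d = 40.0 mm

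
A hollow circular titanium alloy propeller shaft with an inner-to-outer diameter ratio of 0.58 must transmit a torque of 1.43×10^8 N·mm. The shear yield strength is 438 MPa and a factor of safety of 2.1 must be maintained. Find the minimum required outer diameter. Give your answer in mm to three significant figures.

τ_allow = 438/2.1 = 208.6 MPa.
For a hollow shaft τ = 16T/[πd_o³(1−k⁴)] with k = 0.58, so 1−k⁴ = 0.8868.
d_o³ = 16T/[π τ_allow (1−k⁴)] = 16×1.4300×10^8/(π×208.6×0.8868) = 3.937×10^6 mm³.
d_o = 157.9 mm.

d_o = 158 mm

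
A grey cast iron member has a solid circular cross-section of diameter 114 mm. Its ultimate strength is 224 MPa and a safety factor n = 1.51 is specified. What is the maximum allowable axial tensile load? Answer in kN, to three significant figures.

σ_allow = 224/1.51 = 148.3 MPa.
A = πd²/4 = π×114²/4 = 10210 mm².
F_allow = σ_allow × A = 148.3×10210 = 1.514×10^6 N.

F_allow = 1510 kN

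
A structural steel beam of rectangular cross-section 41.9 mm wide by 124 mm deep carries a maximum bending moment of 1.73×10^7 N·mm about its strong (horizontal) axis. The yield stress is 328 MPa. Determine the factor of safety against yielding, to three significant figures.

n = 2.04

Section modulus S = bh²/6 = 41.9×124²/6 = 107400 mm³.
σ = M/S = 1.7300×10^7/107400 = 161.1 MPa.
n = 328/161.1 = 2.036.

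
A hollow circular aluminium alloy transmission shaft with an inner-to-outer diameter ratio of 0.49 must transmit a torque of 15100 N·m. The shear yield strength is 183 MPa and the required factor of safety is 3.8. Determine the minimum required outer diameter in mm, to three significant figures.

d_o = 119 mm

τ_allow = 183/3.8 = 48.16 MPa.
For a hollow shaft τ = 16T/[πd_o³(1−k⁴)] with k = 0.49, so 1−k⁴ = 0.9424.
d_o³ = 16T/[π τ_allow (1−k⁴)] = 16×1.5100×10^7/(π×48.16×0.9424) = 1.695×10^6 mm³.
d_o = 119.2 mm.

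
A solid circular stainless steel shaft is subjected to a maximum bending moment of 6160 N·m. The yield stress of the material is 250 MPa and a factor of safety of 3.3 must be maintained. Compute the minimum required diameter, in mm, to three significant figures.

d = 93.9 mm

σ_allow = 250/3.3 = 75.76 MPa.
For a solid circular section σ = 32M/(πd³), so d³ = 32M/(π σ_allow) = 32×6160000/(π×75.76) = 828200 mm³.
d = 93.91 mm.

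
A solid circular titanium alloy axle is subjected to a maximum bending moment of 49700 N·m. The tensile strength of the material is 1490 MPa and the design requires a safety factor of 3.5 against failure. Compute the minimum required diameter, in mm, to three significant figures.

σ_allow = 1490/3.5 = 425.7 MPa.
For a solid circular section σ = 32M/(πd³), so d³ = 32M/(π σ_allow) = 32×4.9700×10^7/(π×425.7) = 1.189×10^6 mm³.
d = 105.9 mm.

d = 106 mm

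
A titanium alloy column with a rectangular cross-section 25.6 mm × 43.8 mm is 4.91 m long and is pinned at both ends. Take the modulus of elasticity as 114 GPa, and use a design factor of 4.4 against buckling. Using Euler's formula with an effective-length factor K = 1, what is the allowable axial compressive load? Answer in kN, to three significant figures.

Buckling occurs about the weak axis: I_min = h·b³/12 = 43.8×25.6³/12 = 61240 mm⁴ (b = 25.6 mm is the smaller dimension).
Effective length L_e = KL = 1×4.91 m = 4910 mm.
Euler critical load P_cr = π²EI/L_e² = π²×114000×61240/4910² = 2858 N.
P_allow = P_cr/n = 2858/4.4 = 649.5 N.

P_allow = 0.650 kN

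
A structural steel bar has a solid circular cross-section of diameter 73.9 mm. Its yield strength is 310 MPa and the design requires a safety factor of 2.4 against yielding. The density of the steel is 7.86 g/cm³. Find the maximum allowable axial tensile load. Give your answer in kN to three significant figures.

F_allow = 554 kN

σ_allow = 310/2.4 = 129.2 MPa.
A = πd²/4 = π×73.9²/4 = 4289 mm².
F_allow = σ_allow × A = 129.2×4289 = 554000 N.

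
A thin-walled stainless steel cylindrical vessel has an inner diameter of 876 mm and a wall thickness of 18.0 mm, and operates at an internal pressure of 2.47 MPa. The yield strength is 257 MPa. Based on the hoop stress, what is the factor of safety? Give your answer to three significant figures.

n = 4.28

σ_h = pD/(2t) = 2.47×876/(2×18.0) = 60.10 MPa.
n = 257/60.10 = 4.276.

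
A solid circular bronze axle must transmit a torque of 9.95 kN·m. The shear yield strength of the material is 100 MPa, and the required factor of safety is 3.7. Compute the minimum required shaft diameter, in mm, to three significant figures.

d = 123 mm

Allowable shear stress τ_allow = 100/3.7 = 27.03 MPa.
For a solid shaft τ = 16T/(πd³), so d³ = 16T/(π τ_allow) = 16×9950000/(π×27.03) = 1.875×10^6 mm³.
d = (1.875×10^6)^(1/3) = 123.3 mm.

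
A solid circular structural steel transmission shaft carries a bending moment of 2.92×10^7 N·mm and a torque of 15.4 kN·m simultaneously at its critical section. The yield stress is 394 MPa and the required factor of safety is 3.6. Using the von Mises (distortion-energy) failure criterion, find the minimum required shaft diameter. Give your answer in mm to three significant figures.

d = 144 mm

σ_allow = σ_y/n = 394/3.6 = 109.4 MPa.
For a solid shaft σ_b = 32M/(πd³) and τ = 16T/(πd³), so the von Mises stress is σ' = (16/πd³)·√(4M²+3T²).
√(4M²+3T²) = √(4×(2.920×10^7)² + 3×(1.540×10^7)²) = 6.420×10^7 N·mm.
d³ = 16×6.420×10^7/(π×109.4) = 2.988×10^6 mm³.
d = 144.0 mm.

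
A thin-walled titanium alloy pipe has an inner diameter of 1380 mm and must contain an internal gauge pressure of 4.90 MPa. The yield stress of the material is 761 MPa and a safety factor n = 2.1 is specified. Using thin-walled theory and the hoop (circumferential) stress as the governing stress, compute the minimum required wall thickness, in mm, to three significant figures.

σ_allow = 761/2.1 = 362.4 MPa.
Hoop stress σ_h = pD/(2t), so t = pD/(2σ_allow) = 4.90×1380/(2×362.4) = 9.330 mm.

t = 9.33 mm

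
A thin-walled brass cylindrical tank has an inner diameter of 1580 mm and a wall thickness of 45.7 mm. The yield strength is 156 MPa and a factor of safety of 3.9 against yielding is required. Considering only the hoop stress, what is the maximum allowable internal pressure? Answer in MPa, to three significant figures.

σ_allow = 156/3.9 = 40.00 MPa.
σ_h = pD/(2t) → p_allow = 2σ_allow t/D = 2×40.00×45.7/1580 = 2.314 MPa.

p_allow = 2.31 MPa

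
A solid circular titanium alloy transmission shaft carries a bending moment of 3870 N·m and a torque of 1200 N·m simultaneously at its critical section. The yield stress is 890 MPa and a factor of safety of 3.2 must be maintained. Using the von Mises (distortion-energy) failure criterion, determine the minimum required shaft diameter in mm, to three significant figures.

d = 52.7 mm

σ_allow = σ_y/n = 890/3.2 = 278.1 MPa.
For a solid shaft σ_b = 32M/(πd³) and τ = 16T/(πd³), so the von Mises stress is σ' = (16/πd³)·√(4M²+3T²).
√(4M²+3T²) = √(4×(3.870×10^6)² + 3×(1.200×10^6)²) = 8.014×10^6 N·mm.
d³ = 16×8.014×10^6/(π×278.1) = 146800 mm³.
d = 52.75 mm.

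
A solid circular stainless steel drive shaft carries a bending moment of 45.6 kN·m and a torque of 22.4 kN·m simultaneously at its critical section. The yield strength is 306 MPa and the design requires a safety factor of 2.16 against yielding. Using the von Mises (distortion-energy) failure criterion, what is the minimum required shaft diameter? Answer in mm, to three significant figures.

σ_allow = σ_y/n = 306/2.16 = 141.7 MPa.
For a solid shaft σ_b = 32M/(πd³) and τ = 16T/(πd³), so the von Mises stress is σ' = (16/πd³)·√(4M²+3T²).
√(4M²+3T²) = √(4×(4.560×10^7)² + 3×(2.240×10^7)²) = 9.911×10^7 N·mm.
d³ = 16×9.911×10^7/(π×141.7) = 3.563×10^6 mm³.
d = 152.7 mm.

d = 153 mm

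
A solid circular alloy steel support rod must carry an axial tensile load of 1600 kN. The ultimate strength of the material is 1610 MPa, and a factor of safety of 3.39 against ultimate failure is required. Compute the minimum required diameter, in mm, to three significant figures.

d = 65.5 mm

Allowable stress σ_allow = 1610/3.39 = 474.9 MPa.
Required area A = F/σ_allow = 1600000/474.9 = 3369 mm².
A = πd²/4 → d = √(4A/π) = 65.49 mm.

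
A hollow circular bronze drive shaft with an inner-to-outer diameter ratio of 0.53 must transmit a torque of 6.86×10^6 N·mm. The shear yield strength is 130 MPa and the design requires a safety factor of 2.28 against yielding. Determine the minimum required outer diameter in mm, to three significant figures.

d_o = 87.3 mm

τ_allow = 130/2.28 = 57.02 MPa.
For a hollow shaft τ = 16T/[πd_o³(1−k⁴)] with k = 0.53, so 1−k⁴ = 0.9211.
d_o³ = 16T/[π τ_allow (1−k⁴)] = 16×6860000/(π×57.02×0.9211) = 665200 mm³.
d_o = 87.30 mm.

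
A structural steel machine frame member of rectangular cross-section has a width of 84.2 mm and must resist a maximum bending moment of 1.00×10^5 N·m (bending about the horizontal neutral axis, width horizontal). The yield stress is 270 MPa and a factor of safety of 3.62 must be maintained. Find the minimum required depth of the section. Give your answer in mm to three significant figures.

σ_allow = 270/3.62 = 74.59 MPa.
For a rectangular section σ = 6M/(bh²), so h² = 6M/(b σ_allow) = 6×1.0000×10^8/(84.2×74.59) = 95540 mm².
h = 309.1 mm.

h = 309 mm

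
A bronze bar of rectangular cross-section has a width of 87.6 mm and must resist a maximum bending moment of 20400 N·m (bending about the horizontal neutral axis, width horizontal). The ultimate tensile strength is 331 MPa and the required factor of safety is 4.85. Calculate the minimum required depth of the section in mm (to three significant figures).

h = 143 mm

σ_allow = 331/4.85 = 68.25 MPa.
For a rectangular section σ = 6M/(bh²), so h² = 6M/(b σ_allow) = 6×2.0400×10^7/(87.6×68.25) = 20470 mm².
h = 143.1 mm.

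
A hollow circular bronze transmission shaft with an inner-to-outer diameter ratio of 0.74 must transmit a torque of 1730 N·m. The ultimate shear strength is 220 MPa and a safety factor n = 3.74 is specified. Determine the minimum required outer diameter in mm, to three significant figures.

τ_allow = 220/3.74 = 58.82 MPa.
For a hollow shaft τ = 16T/[πd_o³(1−k⁴)] with k = 0.74, so 1−k⁴ = 0.7001.
d_o³ = 16T/[π τ_allow (1−k⁴)] = 16×1730000/(π×58.82×0.7001) = 213900 mm³.
d_o = 59.81 mm.

d_o = 59.8 mm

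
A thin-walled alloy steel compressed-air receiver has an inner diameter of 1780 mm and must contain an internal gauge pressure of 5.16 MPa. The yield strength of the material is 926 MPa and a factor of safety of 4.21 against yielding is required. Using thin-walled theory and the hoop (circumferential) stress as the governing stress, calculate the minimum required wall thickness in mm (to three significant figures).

t = 20.9 mm

σ_allow = 926/4.21 = 220.0 MPa.
Hoop stress σ_h = pD/(2t), so t = pD/(2σ_allow) = 5.16×1780/(2×220.0) = 20.88 mm.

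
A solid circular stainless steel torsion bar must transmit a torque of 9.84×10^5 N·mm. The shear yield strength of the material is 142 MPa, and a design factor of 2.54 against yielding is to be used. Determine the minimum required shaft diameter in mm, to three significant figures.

d = 44.8 mm

Allowable shear stress τ_allow = 142/2.54 = 55.91 MPa.
For a solid shaft τ = 16T/(πd³), so d³ = 16T/(π τ_allow) = 16×984000/(π×55.91) = 89640 mm³.
d = (89640)^(1/3) = 44.75 mm.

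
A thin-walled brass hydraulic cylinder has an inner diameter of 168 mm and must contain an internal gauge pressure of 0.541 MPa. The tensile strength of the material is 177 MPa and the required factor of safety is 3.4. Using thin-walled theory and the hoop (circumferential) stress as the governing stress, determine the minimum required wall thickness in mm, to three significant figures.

t = 0.873 mm

σ_allow = 177/3.4 = 52.06 MPa.
Hoop stress σ_h = pD/(2t), so t = pD/(2σ_allow) = 0.541×168/(2×52.06) = 0.8729 mm.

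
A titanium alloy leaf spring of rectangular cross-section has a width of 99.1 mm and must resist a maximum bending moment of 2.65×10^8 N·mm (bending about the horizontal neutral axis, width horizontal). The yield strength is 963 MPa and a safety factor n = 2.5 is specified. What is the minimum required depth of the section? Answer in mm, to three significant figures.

h = 204 mm

σ_allow = 963/2.5 = 385.2 MPa.
For a rectangular section σ = 6M/(bh²), so h² = 6M/(b σ_allow) = 6×2.6500×10^8/(99.1×385.2) = 41650 mm².
h = 204.1 mm.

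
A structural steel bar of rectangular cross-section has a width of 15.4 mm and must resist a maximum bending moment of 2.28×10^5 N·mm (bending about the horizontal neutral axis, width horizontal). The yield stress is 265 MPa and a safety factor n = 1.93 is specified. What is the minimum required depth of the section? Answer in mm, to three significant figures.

h = 25.4 mm

σ_allow = 265/1.93 = 137.3 MPa.
For a rectangular section σ = 6M/(bh²), so h² = 6M/(b σ_allow) = 6×228000/(15.4×137.3) = 647.0 mm².
h = 25.44 mm.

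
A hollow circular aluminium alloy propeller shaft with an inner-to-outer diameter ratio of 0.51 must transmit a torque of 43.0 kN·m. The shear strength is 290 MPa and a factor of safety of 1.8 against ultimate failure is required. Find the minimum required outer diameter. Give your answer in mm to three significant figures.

d_o = 113 mm

τ_allow = 290/1.8 = 161.1 MPa.
For a hollow shaft τ = 16T/[πd_o³(1−k⁴)] with k = 0.51, so 1−k⁴ = 0.9323.
d_o³ = 16T/[π τ_allow (1−k⁴)] = 16×4.3000×10^7/(π×161.1×0.9323) = 1.458×10^6 mm³.
d_o = 113.4 mm.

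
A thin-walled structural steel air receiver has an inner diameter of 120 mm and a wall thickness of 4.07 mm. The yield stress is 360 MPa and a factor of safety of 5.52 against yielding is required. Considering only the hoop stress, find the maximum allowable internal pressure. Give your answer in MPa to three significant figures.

p_allow = 4.42 MPa

σ_allow = 360/5.52 = 65.22 MPa.
σ_h = pD/(2t) → p_allow = 2σ_allow t/D = 2×65.22×4.07/120 = 4.424 MPa.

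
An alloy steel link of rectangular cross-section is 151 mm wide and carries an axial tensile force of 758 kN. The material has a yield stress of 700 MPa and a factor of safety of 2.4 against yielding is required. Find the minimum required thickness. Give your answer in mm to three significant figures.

σ_allow = 700/2.4 = 291.7 MPa.
Required area A = F/σ_allow = 758000/291.7 = 2599 mm².
t = A/w = 2599/151 = 17.21 mm.

t = 17.2 mm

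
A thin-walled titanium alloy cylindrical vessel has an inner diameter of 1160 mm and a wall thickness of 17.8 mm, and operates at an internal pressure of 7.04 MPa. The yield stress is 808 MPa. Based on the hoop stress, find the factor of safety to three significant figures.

n = 3.52

σ_h = pD/(2t) = 7.04×1160/(2×17.8) = 229.4 MPa.
n = 808/229.4 = 3.522.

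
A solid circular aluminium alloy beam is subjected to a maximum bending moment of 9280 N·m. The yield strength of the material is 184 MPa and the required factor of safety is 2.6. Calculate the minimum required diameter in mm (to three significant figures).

d = 110 mm

σ_allow = 184/2.6 = 70.77 MPa.
For a solid circular section σ = 32M/(πd³), so d³ = 32M/(π σ_allow) = 32×9280000/(π×70.77) = 1.336×10^6 mm³.
d = 110.1 mm.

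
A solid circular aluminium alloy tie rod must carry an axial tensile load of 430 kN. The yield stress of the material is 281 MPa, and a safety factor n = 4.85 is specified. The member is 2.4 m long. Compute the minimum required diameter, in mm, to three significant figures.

d = 97.2 mm

Allowable stress σ_allow = 281/4.85 = 57.94 MPa.
Required area A = F/σ_allow = 430000/57.94 = 7422 mm².
A = πd²/4 → d = √(4A/π) = 97.21 mm.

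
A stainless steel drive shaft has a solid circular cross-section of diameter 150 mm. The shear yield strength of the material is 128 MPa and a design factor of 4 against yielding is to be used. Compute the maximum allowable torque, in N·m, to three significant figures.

T_allow = 21200 N·m

τ_allow = 128/4 = 32.00 MPa.
For a solid shaft T_allow = τ_allow·πd³/16; πd³/16 = π×150³/16 = 662700 mm³.
T_allow = 32.00×662700 = 2.121×10^7 N·mm = 21210 N·m.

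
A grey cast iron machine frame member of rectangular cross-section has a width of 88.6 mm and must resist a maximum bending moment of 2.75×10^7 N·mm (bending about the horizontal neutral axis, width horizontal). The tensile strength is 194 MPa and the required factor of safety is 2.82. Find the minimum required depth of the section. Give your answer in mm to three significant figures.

σ_allow = 194/2.82 = 68.79 MPa.
For a rectangular section σ = 6M/(bh²), so h² = 6M/(b σ_allow) = 6×2.7500×10^7/(88.6×68.79) = 27070 mm².
h = 164.5 mm.

h = 165 mm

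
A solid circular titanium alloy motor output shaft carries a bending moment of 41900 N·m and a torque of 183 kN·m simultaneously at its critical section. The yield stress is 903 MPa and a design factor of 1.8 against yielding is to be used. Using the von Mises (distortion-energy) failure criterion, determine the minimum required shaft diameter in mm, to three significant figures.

σ_allow = σ_y/n = 903/1.8 = 501.7 MPa.
For a solid shaft σ_b = 32M/(πd³) and τ = 16T/(πd³), so the von Mises stress is σ' = (16/πd³)·√(4M²+3T²).
√(4M²+3T²) = √(4×(4.190×10^7)² + 3×(1.830×10^8)²) = 3.279×10^8 N·mm.
d³ = 16×3.279×10^8/(π×501.7) = 3.328×10^6 mm³.
d = 149.3 mm.

d = 149 mm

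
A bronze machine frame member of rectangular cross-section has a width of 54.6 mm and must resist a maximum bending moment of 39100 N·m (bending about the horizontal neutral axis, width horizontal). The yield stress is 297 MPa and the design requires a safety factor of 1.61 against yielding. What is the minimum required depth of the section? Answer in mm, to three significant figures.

h = 153 mm

σ_allow = 297/1.61 = 184.5 MPa.
For a rectangular section σ = 6M/(bh²), so h² = 6M/(b σ_allow) = 6×3.9100×10^7/(54.6×184.5) = 23290 mm².
h = 152.6 mm.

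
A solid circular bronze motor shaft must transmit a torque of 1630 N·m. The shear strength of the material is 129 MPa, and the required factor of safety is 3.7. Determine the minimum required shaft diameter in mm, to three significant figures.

Allowable shear stress τ_allow = 129/3.7 = 34.86 MPa.
For a solid shaft τ = 16T/(πd³), so d³ = 16T/(π τ_allow) = 16×1630000/(π×34.86) = 238100 mm³.
d = (238100)^(1/3) = 61.98 mm.

d = 62.0 mm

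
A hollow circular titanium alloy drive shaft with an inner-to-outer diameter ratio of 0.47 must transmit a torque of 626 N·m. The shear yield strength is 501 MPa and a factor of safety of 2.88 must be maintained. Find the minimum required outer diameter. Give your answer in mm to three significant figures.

d_o = 26.8 mm

τ_allow = 501/2.88 = 174.0 MPa.
For a hollow shaft τ = 16T/[πd_o³(1−k⁴)] with k = 0.47, so 1−k⁴ = 0.9512.
d_o³ = 16T/[π τ_allow (1−k⁴)] = 16×626000/(π×174.0×0.9512) = 19270 mm³.
d_o = 26.81 mm.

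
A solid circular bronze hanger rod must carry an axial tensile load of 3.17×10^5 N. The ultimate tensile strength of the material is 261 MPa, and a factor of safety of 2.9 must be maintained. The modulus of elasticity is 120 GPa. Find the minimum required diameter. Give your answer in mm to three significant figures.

Allowable stress σ_allow = 261/2.9 = 90.00 MPa.
Required area A = F/σ_allow = 317000/90.00 = 3522 mm².
A = πd²/4 → d = √(4A/π) = 66.97 mm.

d = 67.0 mm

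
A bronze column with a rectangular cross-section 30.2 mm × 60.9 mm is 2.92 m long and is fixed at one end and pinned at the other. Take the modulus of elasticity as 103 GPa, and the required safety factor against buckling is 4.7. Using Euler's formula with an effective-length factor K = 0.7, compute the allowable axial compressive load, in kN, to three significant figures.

Buckling occurs about the weak axis: I_min = h·b³/12 = 60.9×30.2³/12 = 139800 mm⁴ (b = 30.2 mm is the smaller dimension).
Effective length L_e = KL = 0.7×2.92 m = 2044 mm.
Euler critical load P_cr = π²EI/L_e² = π²×103000×139800/2044² = 34010 N.
P_allow = P_cr/n = 34010/4.7 = 7237 N.

P_allow = 7.24 kN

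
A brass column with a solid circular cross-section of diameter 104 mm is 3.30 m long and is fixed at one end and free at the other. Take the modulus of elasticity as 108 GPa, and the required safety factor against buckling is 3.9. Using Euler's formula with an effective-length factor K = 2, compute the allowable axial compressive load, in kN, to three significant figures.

P_allow = 36.0 kN

I = πd⁴/64 = π×104⁴/64 = 5.743×10^6 mm⁴.
Effective length L_e = KL = 2×3.30 m = 6600 mm.
Euler critical load P_cr = π²EI/L_e² = π²×108000×5.743×10^6/6600² = 140500 N.
P_allow = P_cr/n = 140500/3.9 = 36030 N.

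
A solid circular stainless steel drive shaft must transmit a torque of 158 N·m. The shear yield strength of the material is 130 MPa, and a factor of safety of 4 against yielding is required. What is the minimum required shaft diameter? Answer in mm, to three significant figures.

Allowable shear stress τ_allow = 130/4 = 32.50 MPa.
For a solid shaft τ = 16T/(πd³), so d³ = 16T/(π τ_allow) = 16×158000/(π×32.50) = 24760 mm³.
d = (24760)^(1/3) = 29.15 mm.

d = 29.1 mm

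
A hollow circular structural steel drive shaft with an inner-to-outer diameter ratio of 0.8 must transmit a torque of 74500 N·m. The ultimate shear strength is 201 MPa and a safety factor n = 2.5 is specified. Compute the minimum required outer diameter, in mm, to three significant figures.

τ_allow = 201/2.5 = 80.40 MPa.
For a hollow shaft τ = 16T/[πd_o³(1−k⁴)] with k = 0.8, so 1−k⁴ = 0.5904.
d_o³ = 16T/[π τ_allow (1−k⁴)] = 16×7.4500×10^7/(π×80.40×0.5904) = 7.993×10^6 mm³.
d_o = 199.9 mm.

d_o = 200 mm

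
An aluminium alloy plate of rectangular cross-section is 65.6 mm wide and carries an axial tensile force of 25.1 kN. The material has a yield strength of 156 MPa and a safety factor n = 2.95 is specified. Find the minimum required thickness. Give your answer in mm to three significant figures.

σ_allow = 156/2.95 = 52.88 MPa.
Required area A = F/σ_allow = 25100/52.88 = 474.6 mm².
t = A/w = 474.6/65.6 = 7.235 mm.

t = 7.24 mm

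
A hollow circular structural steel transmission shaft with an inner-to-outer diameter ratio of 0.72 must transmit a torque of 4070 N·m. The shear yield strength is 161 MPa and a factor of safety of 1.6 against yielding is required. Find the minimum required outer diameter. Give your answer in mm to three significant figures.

d_o = 65.6 mm

τ_allow = 161/1.6 = 100.6 MPa.
For a hollow shaft τ = 16T/[πd_o³(1−k⁴)] with k = 0.72, so 1−k⁴ = 0.7313.
d_o³ = 16T/[π τ_allow (1−k⁴)] = 16×4070000/(π×100.6×0.7313) = 281700 mm³.
d_o = 65.55 mm.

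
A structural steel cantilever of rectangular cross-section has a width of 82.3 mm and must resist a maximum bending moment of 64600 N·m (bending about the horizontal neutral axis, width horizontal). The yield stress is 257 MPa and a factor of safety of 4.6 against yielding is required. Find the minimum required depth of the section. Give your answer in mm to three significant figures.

σ_allow = 257/4.6 = 55.87 MPa.
For a rectangular section σ = 6M/(bh²), so h² = 6M/(b σ_allow) = 6×6.4600×10^7/(82.3×55.87) = 84300 mm².
h = 290.3 mm.

h = 290 mm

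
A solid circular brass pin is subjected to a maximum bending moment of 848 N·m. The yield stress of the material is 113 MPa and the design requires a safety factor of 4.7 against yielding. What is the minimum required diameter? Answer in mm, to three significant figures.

d = 71.1 mm

σ_allow = 113/4.7 = 24.04 MPa.
For a solid circular section σ = 32M/(πd³), so d³ = 32M/(π σ_allow) = 32×848000/(π×24.04) = 359300 mm³.
d = 71.09 mm.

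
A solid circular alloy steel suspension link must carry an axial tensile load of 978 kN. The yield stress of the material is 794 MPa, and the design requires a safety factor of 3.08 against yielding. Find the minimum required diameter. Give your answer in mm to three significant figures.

Allowable stress σ_allow = 794/3.08 = 257.8 MPa.
Required area A = F/σ_allow = 978000/257.8 = 3794 mm².
A = πd²/4 → d = √(4A/π) = 69.50 mm.

d = 69.5 mm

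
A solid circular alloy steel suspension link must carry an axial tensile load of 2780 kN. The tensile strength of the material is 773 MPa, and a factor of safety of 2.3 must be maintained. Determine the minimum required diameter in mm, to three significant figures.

Allowable stress σ_allow = 773/2.3 = 336.1 MPa.
Required area A = F/σ_allow = 2780000/336.1 = 8272 mm².
A = πd²/4 → d = √(4A/π) = 102.6 mm.

d = 103 mm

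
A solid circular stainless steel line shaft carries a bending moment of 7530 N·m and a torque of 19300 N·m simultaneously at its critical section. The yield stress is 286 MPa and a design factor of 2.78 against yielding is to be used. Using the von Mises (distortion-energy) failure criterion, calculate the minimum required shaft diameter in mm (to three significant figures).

σ_allow = σ_y/n = 286/2.78 = 102.9 MPa.
For a solid shaft σ_b = 32M/(πd³) and τ = 16T/(πd³), so the von Mises stress is σ' = (16/πd³)·√(4M²+3T²).
√(4M²+3T²) = √(4×(7.530×10^6)² + 3×(1.930×10^7)²) = 3.666×10^7 N·mm.
d³ = 16×3.666×10^7/(π×102.9) = 1.815×10^6 mm³.
d = 122.0 mm.

d = 122 mm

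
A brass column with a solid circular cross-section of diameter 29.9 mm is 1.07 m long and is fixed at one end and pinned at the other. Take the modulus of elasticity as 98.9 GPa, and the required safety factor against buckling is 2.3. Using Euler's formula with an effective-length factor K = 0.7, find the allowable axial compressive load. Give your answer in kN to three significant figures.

P_allow = 29.7 kN

I = πd⁴/64 = π×29.9⁴/64 = 39230 mm⁴.
Effective length L_e = KL = 0.7×1.07 m = 749.0 mm.
Euler critical load P_cr = π²EI/L_e² = π²×98900×39230/749.0² = 68260 N.
P_allow = P_cr/n = 68260/2.3 = 29680 N.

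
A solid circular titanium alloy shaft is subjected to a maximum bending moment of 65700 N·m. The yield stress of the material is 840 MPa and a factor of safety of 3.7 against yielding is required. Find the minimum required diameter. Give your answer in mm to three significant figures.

d = 143 mm

σ_allow = 840/3.7 = 227.0 MPa.
For a solid circular section σ = 32M/(πd³), so d³ = 32M/(π σ_allow) = 32×6.5700×10^7/(π×227.0) = 2.948×10^6 mm³.
d = 143.4 mm.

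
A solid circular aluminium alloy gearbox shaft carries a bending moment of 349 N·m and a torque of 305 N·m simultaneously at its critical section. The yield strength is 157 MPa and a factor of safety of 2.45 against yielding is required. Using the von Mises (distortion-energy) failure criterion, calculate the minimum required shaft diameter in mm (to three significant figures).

d = 41.1 mm

σ_allow = σ_y/n = 157/2.45 = 64.08 MPa.
For a solid shaft σ_b = 32M/(πd³) and τ = 16T/(πd³), so the von Mises stress is σ' = (16/πd³)·√(4M²+3T²).
√(4M²+3T²) = √(4×(349000)² + 3×(305000)²) = 875400 N·mm.
d³ = 16×875400/(π×64.08) = 69570 mm³.
d = 41.13 mm.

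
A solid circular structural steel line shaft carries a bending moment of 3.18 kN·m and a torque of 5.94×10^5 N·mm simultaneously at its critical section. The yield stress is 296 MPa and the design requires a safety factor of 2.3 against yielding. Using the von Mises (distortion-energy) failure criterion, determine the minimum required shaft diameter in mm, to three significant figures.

σ_allow = σ_y/n = 296/2.3 = 128.7 MPa.
For a solid shaft σ_b = 32M/(πd³) and τ = 16T/(πd³), so the von Mises stress is σ' = (16/πd³)·√(4M²+3T²).
√(4M²+3T²) = √(4×(3.180×10^6)² + 3×(594000)²) = 6.443×10^6 N·mm.
d³ = 16×6.443×10^6/(π×128.7) = 255000 mm³.
d = 63.41 mm.

d = 63.4 mm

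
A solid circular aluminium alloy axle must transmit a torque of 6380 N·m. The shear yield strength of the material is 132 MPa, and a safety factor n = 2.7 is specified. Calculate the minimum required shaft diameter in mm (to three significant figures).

d = 87.3 mm

Allowable shear stress τ_allow = 132/2.7 = 48.89 MPa.
For a solid shaft τ = 16T/(πd³), so d³ = 16T/(π τ_allow) = 16×6380000/(π×48.89) = 664600 mm³.
d = (664600)^(1/3) = 87.27 mm.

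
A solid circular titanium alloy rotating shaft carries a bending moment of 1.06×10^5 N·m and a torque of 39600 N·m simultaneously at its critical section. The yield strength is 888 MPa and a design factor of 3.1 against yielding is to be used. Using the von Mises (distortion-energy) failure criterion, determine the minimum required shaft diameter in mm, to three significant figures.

d = 158 mm

σ_allow = σ_y/n = 888/3.1 = 286.5 MPa.
For a solid shaft σ_b = 32M/(πd³) and τ = 16T/(πd³), so the von Mises stress is σ' = (16/πd³)·√(4M²+3T²).
√(4M²+3T²) = √(4×(1.060×10^8)² + 3×(3.960×10^7)²) = 2.228×10^8 N·mm.
d³ = 16×2.228×10^8/(π×286.5) = 3.962×10^6 mm³.
d = 158.2 mm.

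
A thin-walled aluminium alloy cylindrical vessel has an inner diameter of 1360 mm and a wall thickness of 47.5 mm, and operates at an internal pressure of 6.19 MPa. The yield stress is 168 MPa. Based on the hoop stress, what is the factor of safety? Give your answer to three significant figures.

n = 1.90

σ_h = pD/(2t) = 6.19×1360/(2×47.5) = 88.61 MPa.
n = 168/88.61 = 1.896.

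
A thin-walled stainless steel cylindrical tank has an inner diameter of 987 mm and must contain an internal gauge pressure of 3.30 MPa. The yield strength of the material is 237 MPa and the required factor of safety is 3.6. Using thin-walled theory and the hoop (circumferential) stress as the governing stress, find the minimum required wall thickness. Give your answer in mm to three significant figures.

t = 24.7 mm

σ_allow = 237/3.6 = 65.83 MPa.
Hoop stress σ_h = pD/(2t), so t = pD/(2σ_allow) = 3.30×987/(2×65.83) = 24.74 mm.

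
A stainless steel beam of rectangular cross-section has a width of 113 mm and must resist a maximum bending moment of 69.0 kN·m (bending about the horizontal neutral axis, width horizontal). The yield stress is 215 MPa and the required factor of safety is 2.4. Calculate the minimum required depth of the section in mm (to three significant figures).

σ_allow = 215/2.4 = 89.58 MPa.
For a rectangular section σ = 6M/(bh²), so h² = 6M/(b σ_allow) = 6×6.9000×10^7/(113×89.58) = 40900 mm².
h = 202.2 mm.

h = 202 mm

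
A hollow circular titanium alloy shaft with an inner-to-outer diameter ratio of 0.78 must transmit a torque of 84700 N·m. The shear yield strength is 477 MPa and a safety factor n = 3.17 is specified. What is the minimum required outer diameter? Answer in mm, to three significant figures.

d_o = 166 mm

τ_allow = 477/3.17 = 150.5 MPa.
For a hollow shaft τ = 16T/[πd_o³(1−k⁴)] with k = 0.78, so 1−k⁴ = 0.6298.
d_o³ = 16T/[π τ_allow (1−k⁴)] = 16×8.4700×10^7/(π×150.5×0.6298) = 4.552×10^6 mm³.
d_o = 165.7 mm.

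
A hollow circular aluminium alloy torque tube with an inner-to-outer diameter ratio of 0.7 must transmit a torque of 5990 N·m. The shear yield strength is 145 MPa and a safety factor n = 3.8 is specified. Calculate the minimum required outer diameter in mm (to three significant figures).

τ_allow = 145/3.8 = 38.16 MPa.
For a hollow shaft τ = 16T/[πd_o³(1−k⁴)] with k = 0.7, so 1−k⁴ = 0.7599.
d_o³ = 16T/[π τ_allow (1−k⁴)] = 16×5990000/(π×38.16×0.7599) = 1.052×10^6 mm³.
d_o = 101.7 mm.

d_o = 102 mm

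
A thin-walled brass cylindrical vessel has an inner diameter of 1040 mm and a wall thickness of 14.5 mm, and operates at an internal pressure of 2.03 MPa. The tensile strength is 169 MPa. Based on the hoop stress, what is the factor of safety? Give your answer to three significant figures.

σ_h = pD/(2t) = 2.03×1040/(2×14.5) = 72.80 MPa.
n = 169/72.80 = 2.321.

n = 2.32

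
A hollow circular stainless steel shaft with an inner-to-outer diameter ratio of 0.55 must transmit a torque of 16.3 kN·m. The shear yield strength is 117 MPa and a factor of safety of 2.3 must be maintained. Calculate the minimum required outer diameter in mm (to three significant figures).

τ_allow = 117/2.3 = 50.87 MPa.
For a hollow shaft τ = 16T/[πd_o³(1−k⁴)] with k = 0.55, so 1−k⁴ = 0.9085.
d_o³ = 16T/[π τ_allow (1−k⁴)] = 16×1.6300×10^7/(π×50.87×0.9085) = 1.796×10^6 mm³.
d_o = 121.6 mm.

d_o = 122 mm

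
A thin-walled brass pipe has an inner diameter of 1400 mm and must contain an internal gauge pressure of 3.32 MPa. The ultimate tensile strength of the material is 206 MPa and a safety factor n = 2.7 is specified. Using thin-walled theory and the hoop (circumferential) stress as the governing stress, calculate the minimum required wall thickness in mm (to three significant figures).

σ_allow = 206/2.7 = 76.30 MPa.
Hoop stress σ_h = pD/(2t), so t = pD/(2σ_allow) = 3.32×1400/(2×76.30) = 30.46 mm.

t = 30.5 mm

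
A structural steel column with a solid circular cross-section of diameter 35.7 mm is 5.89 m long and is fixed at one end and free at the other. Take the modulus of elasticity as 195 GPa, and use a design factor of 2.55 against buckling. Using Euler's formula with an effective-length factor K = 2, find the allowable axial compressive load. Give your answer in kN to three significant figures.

I = πd⁴/64 = π×35.7⁴/64 = 79730 mm⁴.
Effective length L_e = KL = 2×5.89 m = 11780 mm.
Euler critical load P_cr = π²EI/L_e² = π²×195000×79730/11780² = 1106 N.
P_allow = P_cr/n = 1106/2.55 = 433.7 N.

P_allow = 0.434 kN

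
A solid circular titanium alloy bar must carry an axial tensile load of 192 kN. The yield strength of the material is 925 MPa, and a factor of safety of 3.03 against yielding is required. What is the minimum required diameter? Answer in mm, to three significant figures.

Allowable stress σ_allow = 925/3.03 = 305.3 MPa.
Required area A = F/σ_allow = 192000/305.3 = 628.9 mm².
A = πd²/4 → d = √(4A/π) = 28.30 mm.

d = 28.3 mm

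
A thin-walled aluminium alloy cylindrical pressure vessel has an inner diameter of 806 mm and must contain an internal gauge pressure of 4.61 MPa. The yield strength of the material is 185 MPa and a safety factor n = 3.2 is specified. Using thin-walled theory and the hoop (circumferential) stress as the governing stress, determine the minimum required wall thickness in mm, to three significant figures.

σ_allow = 185/3.2 = 57.81 MPa.
Hoop stress σ_h = pD/(2t), so t = pD/(2σ_allow) = 4.61×806/(2×57.81) = 32.14 mm.

t = 32.1 mm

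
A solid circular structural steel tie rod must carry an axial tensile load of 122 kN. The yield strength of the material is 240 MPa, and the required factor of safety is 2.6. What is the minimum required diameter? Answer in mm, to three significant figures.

Allowable stress σ_allow = 240/2.6 = 92.31 MPa.
Required area A = F/σ_allow = 122000/92.31 = 1322 mm².
A = πd²/4 → d = √(4A/π) = 41.02 mm.

d = 41.0 mm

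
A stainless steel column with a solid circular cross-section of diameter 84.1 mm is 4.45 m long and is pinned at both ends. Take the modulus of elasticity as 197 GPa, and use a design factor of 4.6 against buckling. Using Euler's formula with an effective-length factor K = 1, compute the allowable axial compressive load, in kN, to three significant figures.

I = πd⁴/64 = π×84.1⁴/64 = 2.456×10^6 mm⁴.
Effective length L_e = KL = 1×4.45 m = 4450 mm.
Euler critical load P_cr = π²EI/L_e² = π²×197000×2.456×10^6/4450² = 241100 N.
P_allow = P_cr/n = 241100/4.6 = 52410 N.

P_allow = 52.4 kN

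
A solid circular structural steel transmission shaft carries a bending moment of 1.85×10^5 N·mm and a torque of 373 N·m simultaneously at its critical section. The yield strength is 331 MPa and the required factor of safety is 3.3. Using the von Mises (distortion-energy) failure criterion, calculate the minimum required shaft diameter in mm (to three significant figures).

d = 33.6 mm

σ_allow = σ_y/n = 331/3.3 = 100.3 MPa.
For a solid shaft σ_b = 32M/(πd³) and τ = 16T/(πd³), so the von Mises stress is σ' = (16/πd³)·√(4M²+3T²).
√(4M²+3T²) = √(4×(185000)² + 3×(373000)²) = 744500 N·mm.
d³ = 16×744500/(π×100.3) = 37800 mm³.
d = 33.56 mm.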